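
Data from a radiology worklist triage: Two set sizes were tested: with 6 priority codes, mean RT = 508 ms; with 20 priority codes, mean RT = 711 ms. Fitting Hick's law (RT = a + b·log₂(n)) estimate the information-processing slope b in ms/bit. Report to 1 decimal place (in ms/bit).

The slope on a log₂ axis is (711 − 508) / (4.3219 − 2.5850) = 116.870 ms/bit.

116.9 ms/bit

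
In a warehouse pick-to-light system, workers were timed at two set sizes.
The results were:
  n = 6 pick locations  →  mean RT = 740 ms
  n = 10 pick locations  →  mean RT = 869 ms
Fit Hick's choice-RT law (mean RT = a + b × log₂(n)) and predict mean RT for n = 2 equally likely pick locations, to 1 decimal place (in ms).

Fit slope and intercept:
  b = (869 − 740) / (log₂ 10 − log₂ 6) = 129 / (3.3219 − 2.5850) = 175.042 ms/bit
  a = 740 − 175.042 × 2.5850 = 287.523 ms
Then RT(2) = 287.523 + 175.042 × log₂ 2 = 287.523 + 175.042 × 1 ≈ 462.565 ms.

462.6 ms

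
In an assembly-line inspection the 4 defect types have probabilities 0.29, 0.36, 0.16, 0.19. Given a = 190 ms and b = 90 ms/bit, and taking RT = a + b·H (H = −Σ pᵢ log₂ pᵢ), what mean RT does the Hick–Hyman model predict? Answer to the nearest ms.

H = 0.29·log₂(1/0.29) + 0.36·log₂(1/0.36) + 0.16·log₂(1/0.16) + 0.19·log₂(1/0.19) = 1.9268 bits.
RT = 190 + 90 × 1.9268 = 363.41 ms.

363 ms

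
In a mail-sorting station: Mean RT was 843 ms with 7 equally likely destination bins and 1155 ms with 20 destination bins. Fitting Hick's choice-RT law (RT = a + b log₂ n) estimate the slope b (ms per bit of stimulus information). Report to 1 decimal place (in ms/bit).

206.0 ms/bit

b = (RT₂ − RT₁)/(log₂ n₂ − log₂ n₁) = (1155 − 843)/(4.3219 − 2.8074) = 205.999 ms/bit.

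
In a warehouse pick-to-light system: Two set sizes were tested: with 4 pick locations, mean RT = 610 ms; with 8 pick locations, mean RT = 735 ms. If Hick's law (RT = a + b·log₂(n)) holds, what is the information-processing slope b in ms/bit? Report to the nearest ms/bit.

The slope on a log₂ axis is (735 − 610) / (3 − 2) = 125 ms/bit.

125 ms/bit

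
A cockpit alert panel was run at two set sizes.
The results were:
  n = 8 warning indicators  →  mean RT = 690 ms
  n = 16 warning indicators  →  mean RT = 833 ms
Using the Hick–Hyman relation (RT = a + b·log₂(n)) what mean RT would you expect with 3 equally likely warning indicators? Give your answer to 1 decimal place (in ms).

With log₂ n on the abscissa the relation is linear; from the two conditions:
  b = (833 − 690) / (log₂ 16 − log₂ 8) = 143 / (4 − 3) = 143.000 ms/bit
  a = 690 − 143.000 × 3 = 261.000 ms
Then RT(3) = 261.000 + 143.000 × log₂ 3 = 261.000 + 143.000 × 1.5850 ≈ 487.650 ms.

487.6 ms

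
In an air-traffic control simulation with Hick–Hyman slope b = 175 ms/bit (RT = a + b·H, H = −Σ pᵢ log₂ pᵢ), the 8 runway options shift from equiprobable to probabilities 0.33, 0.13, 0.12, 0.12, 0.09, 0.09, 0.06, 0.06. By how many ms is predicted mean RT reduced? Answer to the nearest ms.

43 ms

Equiprobable entropy H₀ = log₂ 8 = 3.0000 bits.
Skewed entropy H = −Σ pᵢ log₂ pᵢ = 2.7570 bits.
ΔRT = b·(H₀ − H) = 175 × 0.2430 = 42.53 ms.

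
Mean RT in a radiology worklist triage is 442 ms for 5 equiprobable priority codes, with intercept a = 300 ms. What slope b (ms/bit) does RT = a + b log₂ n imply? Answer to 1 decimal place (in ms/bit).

61.2 ms/bit

5 alternatives carry log₂ 5 = 2.3219 bits; the choice cost is 442 − 300 = 142 ms, so b = 142/2.3219 = 61.156 ms/bit.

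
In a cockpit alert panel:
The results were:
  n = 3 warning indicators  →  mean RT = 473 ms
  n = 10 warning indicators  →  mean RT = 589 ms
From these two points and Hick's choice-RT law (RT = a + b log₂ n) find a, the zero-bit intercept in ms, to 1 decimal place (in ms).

Slope: b = (589 − 473) / (log₂ 10 − log₂ 3) = 116/1.7370 = 66.783 ms/bit.
a = RT₁ − b·log₂ n₁ = 473 − 66.783 × 1.5850 = 367.151 ms.

367.2 ms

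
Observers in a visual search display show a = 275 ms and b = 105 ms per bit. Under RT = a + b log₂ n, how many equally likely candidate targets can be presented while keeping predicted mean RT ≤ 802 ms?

32

Set 275 + 105·log₂ n ≤ 802 → log₂ n ≤ (802 − 275)/105 = 5.0190.
So n ≤ 2^5.0190 = 32.425; the largest integer n is 32.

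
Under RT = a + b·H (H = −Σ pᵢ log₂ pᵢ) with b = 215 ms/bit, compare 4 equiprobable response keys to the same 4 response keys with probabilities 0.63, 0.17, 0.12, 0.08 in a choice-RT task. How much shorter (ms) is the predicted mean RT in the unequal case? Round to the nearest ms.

105 ms

The RT saving is b·ΔH. Equiprobable H₀ = log₂(4) = 2.0000 bits; with the given probabilities H = 1.5131 bits.
b·(H₀ − H) = 215 × (2.0000 − 1.5131) = 104.68 ms.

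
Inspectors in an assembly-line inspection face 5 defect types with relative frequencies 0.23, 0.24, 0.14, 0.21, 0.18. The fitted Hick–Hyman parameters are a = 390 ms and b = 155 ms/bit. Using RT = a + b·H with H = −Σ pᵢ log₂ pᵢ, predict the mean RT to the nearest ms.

H = 0.23·log₂(1/0.23) + 0.24·log₂(1/0.24) + 0.14·log₂(1/0.14) + 0.21·log₂(1/0.21) + 0.18·log₂(1/0.18) = 2.2970 bits.
RT = 390 + 155 × 2.2970 = 746.04 ms.

746 ms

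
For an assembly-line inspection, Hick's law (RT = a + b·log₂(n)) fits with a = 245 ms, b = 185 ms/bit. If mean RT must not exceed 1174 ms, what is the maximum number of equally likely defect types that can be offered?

Set 245 + 185·log₂ n ≤ 1174 → log₂ n ≤ (1174 − 245)/185 = 5.0216.
So n ≤ 2^5.0216 = 32.483; the largest integer n is 32.

32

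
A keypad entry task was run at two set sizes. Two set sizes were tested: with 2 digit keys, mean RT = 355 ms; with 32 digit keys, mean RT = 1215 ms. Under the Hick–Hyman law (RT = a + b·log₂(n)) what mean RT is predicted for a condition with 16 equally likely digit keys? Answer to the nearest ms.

1000 ms

With log₂ n on the abscissa the relation is linear; from the two conditions:
  b = (1215 − 355) / (log₂ 32 − log₂ 2) = 860 / (5 − 1) = 215 ms/bit
  a = 355 − 215 × 1 = 140 ms
Then RT(16) = 140 + 215 × log₂ 16 = 140 + 215 × 4 ≈ 1000.000 ms.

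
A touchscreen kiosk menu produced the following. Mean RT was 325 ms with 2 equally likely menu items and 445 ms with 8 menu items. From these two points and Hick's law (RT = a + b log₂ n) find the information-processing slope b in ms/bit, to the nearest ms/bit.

b = (RT₂ − RT₁)/(log₂ n₂ − log₂ n₁) = (445 − 325)/(3 − 1) = 60 ms/bit.

60 ms/bit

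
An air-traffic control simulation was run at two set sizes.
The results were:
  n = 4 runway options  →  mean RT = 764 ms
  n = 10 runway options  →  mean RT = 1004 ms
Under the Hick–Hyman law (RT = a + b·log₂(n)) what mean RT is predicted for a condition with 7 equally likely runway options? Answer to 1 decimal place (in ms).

910.6 ms

RT is linear in log₂ n, so two points fix the line:
  b = (1004 − 764) / (log₂ 10 − log₂ 4) = 240 / (3.3219 − 2) = 181.553 ms/bit
  a = 764 − 181.553 × 2 = 400.894 ms
Then RT(7) = 400.894 + 181.553 × log₂ 7 = 400.894 + 181.553 × 2.8074 ≈ 910.578 ms.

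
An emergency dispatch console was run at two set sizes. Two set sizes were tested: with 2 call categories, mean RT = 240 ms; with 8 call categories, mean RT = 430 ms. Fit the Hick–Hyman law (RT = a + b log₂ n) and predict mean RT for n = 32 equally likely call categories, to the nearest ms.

620 ms

With log₂ n on the abscissa the relation is linear; from the two conditions:
  b = (430 − 240) / (log₂ 8 − log₂ 2) = 190 / (3 − 1) = 95 ms/bit
  a = 240 − 95 × 1 = 145 ms
Then RT(32) = 145 + 95 × log₂ 32 = 145 + 95 × 5 ≈ 620.000 ms.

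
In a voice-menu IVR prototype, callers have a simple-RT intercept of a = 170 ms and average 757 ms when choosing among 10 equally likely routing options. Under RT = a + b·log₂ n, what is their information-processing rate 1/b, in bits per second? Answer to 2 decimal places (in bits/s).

5.66 bits/s

Choice component = 757 − 170 = 587 ms over log₂(10) = 3.3219 bits.
b = 587 / 3.3219 = 176.705 ms/bit, so 1/b = 5.659 bits/s.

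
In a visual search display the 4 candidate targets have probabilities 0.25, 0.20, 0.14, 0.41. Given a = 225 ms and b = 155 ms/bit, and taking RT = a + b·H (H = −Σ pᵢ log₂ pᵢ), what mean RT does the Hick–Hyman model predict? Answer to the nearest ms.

H = 0.25·log₂(1/0.25) + 0.20·log₂(1/0.20) + 0.14·log₂(1/0.14) + 0.41·log₂(1/0.41) = 1.8889 bits.
RT = 225 + 155 × 1.8889 = 517.78 ms.

518 ms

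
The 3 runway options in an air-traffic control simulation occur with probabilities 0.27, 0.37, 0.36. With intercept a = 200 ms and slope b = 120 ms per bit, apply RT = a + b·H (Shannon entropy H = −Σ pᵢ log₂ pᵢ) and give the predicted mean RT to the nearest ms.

Entropy contributions −pᵢ log₂ pᵢ: 0.5100, 0.5307, 0.5306; sum H = 1.5714 bits.
RT = a + bH = 200 + 120·1.5714 = 388.56 ms.

389 ms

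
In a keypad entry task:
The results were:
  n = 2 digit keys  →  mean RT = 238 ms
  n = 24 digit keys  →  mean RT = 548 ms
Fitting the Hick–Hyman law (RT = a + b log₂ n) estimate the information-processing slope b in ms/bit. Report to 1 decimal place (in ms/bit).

86.5 ms/bit

Slope: b = (548 − 238) / (log₂ 24 − log₂ 2) = 310/3.5850 = 86.472 ms/bit.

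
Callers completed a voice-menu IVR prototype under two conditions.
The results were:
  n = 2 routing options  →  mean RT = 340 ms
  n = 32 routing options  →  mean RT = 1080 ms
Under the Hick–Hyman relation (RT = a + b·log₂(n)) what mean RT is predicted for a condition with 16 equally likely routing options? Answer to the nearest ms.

895 ms

RT is linear in log₂ n, so two points fix the line:
  b = (1080 − 340) / (log₂ 32 − log₂ 2) = 740 / (5 − 1) = 185 ms/bit
  a = 340 − 185 × 1 = 155 ms
Then RT(16) = 155 + 185 × log₂ 16 = 155 + 185 × 4 ≈ 895.000 ms.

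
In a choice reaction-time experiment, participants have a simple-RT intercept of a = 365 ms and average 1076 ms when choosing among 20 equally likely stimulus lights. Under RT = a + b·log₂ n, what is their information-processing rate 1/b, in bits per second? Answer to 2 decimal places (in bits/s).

6.08 bits/s

Choice component = 1076 − 365 = 711 ms over log₂(20) = 4.3219 bits.
b = 711 / 4.3219 = 164.510 ms/bit, so 1/b = 6.079 bits/s.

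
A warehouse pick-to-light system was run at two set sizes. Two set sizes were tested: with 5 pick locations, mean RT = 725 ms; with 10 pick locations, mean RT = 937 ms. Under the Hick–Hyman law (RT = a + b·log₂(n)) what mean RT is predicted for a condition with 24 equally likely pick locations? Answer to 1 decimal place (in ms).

1204.8 ms

Solve the two-equation system in a and b:
  b = (937 − 725) / (log₂ 10 − log₂ 5) = 212 / (3.3219 − 2.3219) = 212.000 ms/bit
  a = 725 − 212.000 × 2.3219 = 232.751 ms
Then RT(24) = 232.751 + 212.000 × log₂ 24 = 232.751 + 212.000 × 4.5850 ≈ 1204.763 ms.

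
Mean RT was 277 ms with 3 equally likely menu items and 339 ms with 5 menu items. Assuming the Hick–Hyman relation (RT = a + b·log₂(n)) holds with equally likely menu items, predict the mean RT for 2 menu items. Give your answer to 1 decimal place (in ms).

Solve the two-equation system in a and b:
  b = (339 − 277) / (log₂ 5 − log₂ 3) = 62 / (2.3219 − 1.5850) = 84.129 ms/bit
  a = 277 − 84.129 × 1.5850 = 143.659 ms
Then RT(2) = 143.659 + 84.129 × log₂ 2 = 143.659 + 84.129 × 1 ≈ 227.788 ms.

227.8 ms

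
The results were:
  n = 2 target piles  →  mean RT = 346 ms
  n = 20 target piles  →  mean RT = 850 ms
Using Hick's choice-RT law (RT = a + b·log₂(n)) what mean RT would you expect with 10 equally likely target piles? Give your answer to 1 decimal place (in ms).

698.3 ms

Solve the two-equation system in a and b:
  b = (850 − 346) / (log₂ 20 − log₂ 2) = 504 / (4.3219 − 1) = 151.719 ms/bit
  a = 346 − 151.719 × 1 = 194.281 ms
Then RT(10) = 194.281 + 151.719 × log₂ 10 = 194.281 + 151.719 × 3.3219 ≈ 698.281 ms.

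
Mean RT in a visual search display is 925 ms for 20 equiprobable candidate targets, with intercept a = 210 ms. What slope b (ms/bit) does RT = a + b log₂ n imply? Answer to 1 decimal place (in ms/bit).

165.4 ms/bit

log₂(20) = 4.3219 bits.
b = (RT − a)/log₂ n = (925 − 210) / 4.3219 = 165.435 ms/bit.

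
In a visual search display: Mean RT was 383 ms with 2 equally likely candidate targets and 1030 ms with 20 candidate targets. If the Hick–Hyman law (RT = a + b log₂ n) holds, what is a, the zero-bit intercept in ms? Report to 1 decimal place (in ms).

188.2 ms

Slope: b = (1030 − 383) / (log₂ 20 − log₂ 2) = 647/3.3219 = 194.766 ms/bit.
a = RT₁ − b·log₂ n₁ = 383 − 194.766 × 1 = 188.234 ms.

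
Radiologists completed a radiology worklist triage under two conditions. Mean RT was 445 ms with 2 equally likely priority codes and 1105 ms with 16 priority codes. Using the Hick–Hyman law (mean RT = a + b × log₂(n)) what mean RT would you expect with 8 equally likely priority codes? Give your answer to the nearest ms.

885 ms

With log₂ n on the abscissa the relation is linear; from the two conditions:
  b = (1105 − 445) / (log₂ 16 − log₂ 2) = 660 / (4 − 1) = 220 ms/bit
  a = 445 − 220 × 1 = 225 ms
Then RT(8) = 225 + 220 × log₂ 8 = 225 + 220 × 3 ≈ 885.000 ms.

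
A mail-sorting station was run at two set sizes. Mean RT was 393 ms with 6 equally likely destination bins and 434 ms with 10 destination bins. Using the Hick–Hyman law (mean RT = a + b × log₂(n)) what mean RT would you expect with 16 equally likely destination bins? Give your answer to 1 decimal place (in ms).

471.7 ms

With log₂ n on the abscissa the relation is linear; from the two conditions:
  b = (434 − 393) / (log₂ 10 − log₂ 6) = 41 / (3.3219 − 2.5850) = 55.634 ms/bit
  a = 393 − 55.634 × 2.5850 = 249.189 ms
Then RT(16) = 249.189 + 55.634 × log₂ 16 = 249.189 + 55.634 × 4 ≈ 471.724 ms.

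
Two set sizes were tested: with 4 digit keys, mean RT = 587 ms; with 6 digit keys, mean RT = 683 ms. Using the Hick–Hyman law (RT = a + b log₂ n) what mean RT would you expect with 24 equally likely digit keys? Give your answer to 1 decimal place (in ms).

With log₂ n on the abscissa the relation is linear; from the two conditions:
  b = (683 − 587) / (log₂ 6 − log₂ 4) = 96 / (2.5850 − 2) = 164.113 ms/bit
  a = 587 − 164.113 × 2 = 258.774 ms
Then RT(24) = 258.774 + 164.113 × log₂ 24 = 258.774 + 164.113 × 4.5850 ≈ 1011.226 ms.

1011.2 ms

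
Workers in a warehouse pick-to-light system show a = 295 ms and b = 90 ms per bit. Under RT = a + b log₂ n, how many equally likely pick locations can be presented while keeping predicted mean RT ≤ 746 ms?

Information budget: (746 − 295)/90 = 5.0111 bits, so n ≤ 2^5.0111 = 32.247 → at most 32.

32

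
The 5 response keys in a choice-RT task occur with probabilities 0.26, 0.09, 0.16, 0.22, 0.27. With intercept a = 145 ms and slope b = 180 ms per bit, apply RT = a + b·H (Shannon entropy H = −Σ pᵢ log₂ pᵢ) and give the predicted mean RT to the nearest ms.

Entropy contributions −pᵢ log₂ pᵢ: 0.5053, 0.3127, 0.4230, 0.4806, 0.5100; sum H = 2.2316 bits.
RT = a + bH = 145 + 180·2.2316 = 546.68 ms.

547 ms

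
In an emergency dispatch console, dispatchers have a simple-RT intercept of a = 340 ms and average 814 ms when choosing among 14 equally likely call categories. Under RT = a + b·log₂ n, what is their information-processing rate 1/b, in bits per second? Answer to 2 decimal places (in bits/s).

b = (814 − 340)/log₂ 14 = 474/3.8074 = 124.496 ms per bit = 0.12450 s/bit; the reciprocal is 8.032 bits/s.

8.03 bits/s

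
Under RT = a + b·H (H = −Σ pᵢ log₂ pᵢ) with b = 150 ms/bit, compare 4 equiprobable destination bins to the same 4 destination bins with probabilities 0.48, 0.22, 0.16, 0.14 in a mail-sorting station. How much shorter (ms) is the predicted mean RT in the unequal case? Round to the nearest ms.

Equiprobable entropy H₀ = log₂ 4 = 2.0000 bits.
Skewed entropy H = −Σ pᵢ log₂ pᵢ = 1.8090 bits.
ΔRT = b·(H₀ − H) = 150 × 0.1910 = 28.65 ms.

29 ms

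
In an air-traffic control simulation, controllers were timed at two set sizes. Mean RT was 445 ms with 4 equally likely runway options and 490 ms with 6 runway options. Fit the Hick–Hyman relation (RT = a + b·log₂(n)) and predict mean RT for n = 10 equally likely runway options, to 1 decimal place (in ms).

546.7 ms

Solve the two-equation system in a and b:
  b = (490 − 445) / (log₂ 6 − log₂ 4) = 45 / (2.5850 − 2) = 76.928 ms/bit
  a = 445 − 76.928 × 2 = 291.144 ms
Then RT(10) = 291.144 + 76.928 × log₂ 10 = 291.144 + 76.928 × 3.3219 ≈ 546.693 ms.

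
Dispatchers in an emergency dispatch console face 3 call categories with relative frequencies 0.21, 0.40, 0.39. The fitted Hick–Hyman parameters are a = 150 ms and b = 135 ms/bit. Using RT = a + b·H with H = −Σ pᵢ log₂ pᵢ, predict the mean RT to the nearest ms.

357 ms

H = 0.21·log₂(1/0.21) + 0.40·log₂(1/0.40) + 0.39·log₂(1/0.39) = 1.5314 bits.
RT = 150 + 135 × 1.5314 = 356.74 ms.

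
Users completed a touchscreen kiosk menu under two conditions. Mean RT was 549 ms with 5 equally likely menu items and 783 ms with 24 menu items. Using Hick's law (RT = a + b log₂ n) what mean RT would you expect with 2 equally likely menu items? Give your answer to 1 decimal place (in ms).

Fit slope and intercept:
  b = (783 − 549) / (log₂ 24 − log₂ 5) = 234 / (4.5850 − 2.3219) = 103.401 ms/bit
  a = 549 − 103.401 × 2.3219 = 308.910 ms
Then RT(2) = 308.910 + 103.401 × log₂ 2 = 308.910 + 103.401 × 1 ≈ 412.311 ms.

412.3 ms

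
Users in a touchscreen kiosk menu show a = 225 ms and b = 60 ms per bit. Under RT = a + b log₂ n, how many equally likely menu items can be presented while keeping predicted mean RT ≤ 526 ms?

32

Information budget: (526 − 225)/60 = 5.0167 bits, so n ≤ 2^5.0167 = 32.372 → at most 32.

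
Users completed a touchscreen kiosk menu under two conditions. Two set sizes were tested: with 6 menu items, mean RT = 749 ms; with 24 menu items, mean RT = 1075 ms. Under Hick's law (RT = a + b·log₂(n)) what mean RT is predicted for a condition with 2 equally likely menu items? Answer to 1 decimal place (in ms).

490.7 ms

Fit slope and intercept:
  b = (1075 − 749) / (log₂ 24 − log₂ 6) = 326 / (4.5850 − 2.5850) = 163.000 ms/bit
  a = 749 − 163.000 × 2.5850 = 327.651 ms
Then RT(2) = 327.651 + 163.000 × log₂ 2 = 327.651 + 163.000 × 1 ≈ 490.651 ms.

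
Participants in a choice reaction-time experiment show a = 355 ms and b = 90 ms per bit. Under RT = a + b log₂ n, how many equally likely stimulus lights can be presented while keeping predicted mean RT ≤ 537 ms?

Set 355 + 90·log₂ n ≤ 537 → log₂ n ≤ (537 − 355)/90 = 2.0222.
So n ≤ 2^2.0222 = 4.062; the largest integer n is 4.

4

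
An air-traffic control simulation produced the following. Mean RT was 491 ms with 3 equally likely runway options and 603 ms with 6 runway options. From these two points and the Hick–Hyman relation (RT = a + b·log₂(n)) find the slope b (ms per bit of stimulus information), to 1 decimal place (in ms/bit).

Slope: b = (603 − 491) / (log₂ 6 − log₂ 3) = 112/1.0000 = 112.000 ms/bit.

112.0 ms/bit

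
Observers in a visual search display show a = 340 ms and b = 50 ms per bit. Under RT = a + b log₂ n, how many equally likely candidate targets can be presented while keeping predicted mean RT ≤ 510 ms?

10

Information budget: (510 − 340)/50 = 3.4000 bits, so n ≤ 2^3.4000 = 10.556 → at most 10.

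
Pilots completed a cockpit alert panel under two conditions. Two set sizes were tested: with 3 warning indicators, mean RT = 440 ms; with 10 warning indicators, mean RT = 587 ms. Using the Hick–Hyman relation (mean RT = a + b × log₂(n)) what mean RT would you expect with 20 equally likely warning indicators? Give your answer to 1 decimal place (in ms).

671.6 ms

RT is linear in log₂ n, so two points fix the line:
  b = (587 − 440) / (log₂ 10 − log₂ 3) = 147 / (3.3219 − 1.5850) = 84.630 ms/bit
  a = 440 − 84.630 × 1.5850 = 305.864 ms
Then RT(20) = 305.864 + 84.630 × log₂ 20 = 305.864 + 84.630 × 4.3219 ≈ 671.630 ms.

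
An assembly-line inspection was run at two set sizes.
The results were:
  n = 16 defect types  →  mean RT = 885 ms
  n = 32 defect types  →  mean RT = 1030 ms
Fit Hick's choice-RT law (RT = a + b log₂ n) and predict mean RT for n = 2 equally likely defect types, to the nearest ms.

450 ms

RT is linear in log₂ n, so two points fix the line:
  b = (1030 − 885) / (log₂ 32 − log₂ 16) = 145 / (5 − 4) = 145 ms/bit
  a = 885 − 145 × 4 = 305 ms
Then RT(2) = 305 + 145 × log₂ 2 = 305 + 145 × 1 ≈ 450.000 ms.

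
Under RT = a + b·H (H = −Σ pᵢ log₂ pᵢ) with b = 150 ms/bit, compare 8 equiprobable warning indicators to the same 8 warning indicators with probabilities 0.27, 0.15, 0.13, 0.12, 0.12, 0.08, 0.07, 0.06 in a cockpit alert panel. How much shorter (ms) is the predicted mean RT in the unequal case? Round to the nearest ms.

24 ms

The RT saving is b·ΔH. Equiprobable H₀ = log₂(8) = 3.0000 bits; with the given probabilities H = 2.8409 bits.
b·(H₀ − H) = 150 × (3.0000 − 2.8409) = 23.86 ms.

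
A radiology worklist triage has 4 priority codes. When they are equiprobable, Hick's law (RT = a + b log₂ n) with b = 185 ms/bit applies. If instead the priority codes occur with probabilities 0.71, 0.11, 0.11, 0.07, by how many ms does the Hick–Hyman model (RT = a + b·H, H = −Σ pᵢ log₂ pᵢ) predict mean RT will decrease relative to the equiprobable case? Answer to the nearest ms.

126 ms

The RT saving is b·ΔH. Equiprobable H₀ = log₂(4) = 2.0000 bits; with the given probabilities H = 1.3199 bits.
b·(H₀ − H) = 185 × (2.0000 − 1.3199) = 125.81 ms.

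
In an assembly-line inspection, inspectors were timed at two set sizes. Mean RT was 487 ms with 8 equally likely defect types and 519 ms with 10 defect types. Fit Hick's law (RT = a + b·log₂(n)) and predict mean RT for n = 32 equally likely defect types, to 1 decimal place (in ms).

Solve the two-equation system in a and b:
  b = (519 − 487) / (log₂ 10 − log₂ 8) = 32 / (3.3219 − 3) = 99.401 ms/bit
  a = 487 − 99.401 × 3 = 188.797 ms
Then RT(32) = 188.797 + 99.401 × log₂ 32 = 188.797 + 99.401 × 5 ≈ 685.802 ms.

685.8 ms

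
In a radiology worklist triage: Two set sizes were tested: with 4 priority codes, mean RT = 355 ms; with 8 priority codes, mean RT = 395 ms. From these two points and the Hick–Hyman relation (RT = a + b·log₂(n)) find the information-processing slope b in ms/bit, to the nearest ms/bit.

The slope on a log₂ axis is (395 − 355) / (3 − 2) = 40 ms/bit.

40 ms/bit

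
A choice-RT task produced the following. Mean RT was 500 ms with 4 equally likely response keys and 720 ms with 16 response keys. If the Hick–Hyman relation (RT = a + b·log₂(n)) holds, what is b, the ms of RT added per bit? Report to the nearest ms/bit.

b = (RT₂ − RT₁)/(log₂ n₂ − log₂ n₁) = (720 − 500)/(4 − 2) = 110 ms/bit.

110 ms/bit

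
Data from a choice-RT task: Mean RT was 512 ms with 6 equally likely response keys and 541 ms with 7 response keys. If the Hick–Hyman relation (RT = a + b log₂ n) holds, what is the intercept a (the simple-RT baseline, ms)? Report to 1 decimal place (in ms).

b = (RT₂ − RT₁)/(log₂ n₂ − log₂ n₁) = (541 − 512)/(2.8074 − 2.5850) = 130.400 ms/bit.
a = RT₁ − b·log₂ n₁ = 512 − 130.400 × 2.5850 = 174.921 ms.

174.9 ms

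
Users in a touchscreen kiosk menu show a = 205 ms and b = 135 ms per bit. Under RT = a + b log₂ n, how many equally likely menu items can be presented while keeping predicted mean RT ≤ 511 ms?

4

135·log₂ n ≤ 511 − 205 = 306, giving log₂ n ≤ 2.2667 and n ≤ 4.812. The largest whole number is 4.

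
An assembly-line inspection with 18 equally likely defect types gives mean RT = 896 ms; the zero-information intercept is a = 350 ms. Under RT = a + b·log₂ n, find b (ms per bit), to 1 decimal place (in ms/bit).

130.9 ms/bit

b = (896 − 350) / log₂(18) = 546 / 4.1699 = 130.938 ms/bit.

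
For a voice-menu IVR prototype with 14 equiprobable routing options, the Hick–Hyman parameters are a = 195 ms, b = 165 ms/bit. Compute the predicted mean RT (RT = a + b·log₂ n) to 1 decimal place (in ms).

823.2 ms

log₂(14) = 3.8074 bits, so RT = 195 + 165 × 3.8074 ≈ 823.214 ms.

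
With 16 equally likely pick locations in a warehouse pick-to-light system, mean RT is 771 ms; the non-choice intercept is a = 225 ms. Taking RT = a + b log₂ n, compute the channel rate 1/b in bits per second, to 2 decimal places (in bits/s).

Choice component = 771 − 225 = 546 ms over log₂(16) = 4 bits.
b = 546 / 4 = 136.500 ms/bit, so 1/b = 7.326 bits/s.

7.33 bits/s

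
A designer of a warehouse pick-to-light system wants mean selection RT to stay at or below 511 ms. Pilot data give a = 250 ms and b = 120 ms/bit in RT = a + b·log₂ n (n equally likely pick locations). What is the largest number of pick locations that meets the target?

Information budget: (511 − 250)/120 = 2.1750 bits, so n ≤ 2^2.1750 = 4.516 → at most 4.

4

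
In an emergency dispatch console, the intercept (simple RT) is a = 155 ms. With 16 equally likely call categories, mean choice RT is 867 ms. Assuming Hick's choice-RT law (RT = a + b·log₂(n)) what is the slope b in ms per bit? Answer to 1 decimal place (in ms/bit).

178.0 ms/bit

b = (867 − 155) / log₂(16) = 712 / 4 = 178.000 ms/bit.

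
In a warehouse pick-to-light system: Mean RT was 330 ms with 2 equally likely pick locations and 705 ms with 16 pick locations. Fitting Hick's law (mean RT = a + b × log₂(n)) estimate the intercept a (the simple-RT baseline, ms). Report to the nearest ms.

The slope on a log₂ axis is (705 − 330) / (4 − 1) = 125 ms/bit.
Intercept: a = 330 − 125·log₂(2) = 205.000 ms.

205 ms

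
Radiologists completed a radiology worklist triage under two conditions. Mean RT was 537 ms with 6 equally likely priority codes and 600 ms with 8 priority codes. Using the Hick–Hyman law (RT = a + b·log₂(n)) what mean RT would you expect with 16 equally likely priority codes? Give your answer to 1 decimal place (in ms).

751.8 ms

With log₂ n on the abscissa the relation is linear; from the two conditions:
  b = (600 − 537) / (log₂ 8 − log₂ 6) = 63 / (3 − 2.5850) = 151.794 ms/bit
  a = 537 − 151.794 × 2.5850 = 144.619 ms
Then RT(16) = 144.619 + 151.794 × log₂ 16 = 144.619 + 151.794 × 4 ≈ 751.794 ms.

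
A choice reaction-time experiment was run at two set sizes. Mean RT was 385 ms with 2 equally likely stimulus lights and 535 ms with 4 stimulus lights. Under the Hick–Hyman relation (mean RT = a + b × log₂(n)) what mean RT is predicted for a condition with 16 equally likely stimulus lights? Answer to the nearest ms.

RT is linear in log₂ n, so two points fix the line:
  b = (535 − 385) / (log₂ 4 − log₂ 2) = 150 / (2 − 1) = 150 ms/bit
  a = 385 − 150 × 1 = 235 ms
Then RT(16) = 235 + 150 × log₂ 16 = 235 + 150 × 4 ≈ 835.000 ms.

835 ms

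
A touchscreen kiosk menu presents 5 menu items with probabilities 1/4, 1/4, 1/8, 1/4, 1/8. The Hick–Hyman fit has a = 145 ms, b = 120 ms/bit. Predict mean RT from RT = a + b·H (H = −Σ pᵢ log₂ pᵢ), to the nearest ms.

415 ms

Each term −pᵢ log₂ pᵢ: 0.25·2 + 0.25·2 + 0.125·3 + 0.25·2 + 0.125·3; summed, H = 2.250 bits.
Mean RT = a + bH = 145 + 120·2.250 = 415.00 ms.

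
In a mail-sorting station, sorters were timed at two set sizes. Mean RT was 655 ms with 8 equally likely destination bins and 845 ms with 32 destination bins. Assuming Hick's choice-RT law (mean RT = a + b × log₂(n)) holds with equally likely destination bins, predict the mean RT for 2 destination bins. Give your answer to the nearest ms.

465 ms

With log₂ n on the abscissa the relation is linear; from the two conditions:
  b = (845 − 655) / (log₂ 32 − log₂ 8) = 190 / (5 − 3) = 95 ms/bit
  a = 655 − 95 × 3 = 370 ms
Then RT(2) = 370 + 95 × log₂ 2 = 370 + 95 × 1 ≈ 465.000 ms.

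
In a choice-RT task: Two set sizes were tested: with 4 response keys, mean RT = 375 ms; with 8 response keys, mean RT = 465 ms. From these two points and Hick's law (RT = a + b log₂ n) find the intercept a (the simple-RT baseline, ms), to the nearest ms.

195 ms

Slope: b = (465 − 375) / (log₂ 8 − log₂ 4) = 90/1.0000 = 90 ms/bit.
a = RT₁ − b·log₂ n₁ = 375 − 90 × 2 = 195.000 ms.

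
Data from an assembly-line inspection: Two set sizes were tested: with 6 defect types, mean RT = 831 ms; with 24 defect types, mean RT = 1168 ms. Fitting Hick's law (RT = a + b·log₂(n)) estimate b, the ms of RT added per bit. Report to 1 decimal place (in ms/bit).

The slope on a log₂ axis is (1168 − 831) / (4.5850 − 2.5850) = 168.500 ms/bit.

168.5 ms/bit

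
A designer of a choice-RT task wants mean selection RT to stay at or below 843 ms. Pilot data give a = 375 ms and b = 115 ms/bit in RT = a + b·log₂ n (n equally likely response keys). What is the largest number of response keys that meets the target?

16

Set 375 + 115·log₂ n ≤ 843 → log₂ n ≤ (843 − 375)/115 = 4.0696.
So n ≤ 2^4.0696 = 16.790; the largest integer n is 16.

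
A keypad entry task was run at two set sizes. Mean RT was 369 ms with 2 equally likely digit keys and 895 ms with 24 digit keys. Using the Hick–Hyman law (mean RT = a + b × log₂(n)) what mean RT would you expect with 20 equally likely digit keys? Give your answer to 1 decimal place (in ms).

RT is linear in log₂ n, so two points fix the line:
  b = (895 − 369) / (log₂ 24 − log₂ 2) = 526 / (4.5850 − 1) = 146.724 ms/bit
  a = 369 − 146.724 × 1 = 222.276 ms
Then RT(20) = 222.276 + 146.724 × log₂ 20 = 222.276 + 146.724 × 4.3219 ≈ 856.407 ms.

856.4 ms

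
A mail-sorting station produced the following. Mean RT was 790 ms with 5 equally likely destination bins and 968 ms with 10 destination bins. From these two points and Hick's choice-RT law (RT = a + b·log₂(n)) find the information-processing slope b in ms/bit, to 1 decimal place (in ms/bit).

178.0 ms/bit

Slope: b = (968 − 790) / (log₂ 10 − log₂ 5) = 178/1.0000 = 178.000 ms/bit.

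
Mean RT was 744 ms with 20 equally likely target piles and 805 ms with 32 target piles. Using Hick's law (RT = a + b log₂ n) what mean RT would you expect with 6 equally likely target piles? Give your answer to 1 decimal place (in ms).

587.7 ms

Fit slope and intercept:
  b = (805 − 744) / (log₂ 32 − log₂ 20) = 61 / (5 − 4.3219) = 89.961 ms/bit
  a = 744 − 89.961 × 4.3219 = 355.195 ms
Then RT(6) = 355.195 + 89.961 × log₂ 6 = 355.195 + 89.961 × 2.5850 ≈ 587.741 ms.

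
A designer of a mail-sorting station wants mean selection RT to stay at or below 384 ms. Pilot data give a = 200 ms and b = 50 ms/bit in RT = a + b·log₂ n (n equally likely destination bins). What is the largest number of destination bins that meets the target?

Information budget: (384 − 200)/50 = 3.6800 bits, so n ≤ 2^3.6800 = 12.817 → at most 12.

12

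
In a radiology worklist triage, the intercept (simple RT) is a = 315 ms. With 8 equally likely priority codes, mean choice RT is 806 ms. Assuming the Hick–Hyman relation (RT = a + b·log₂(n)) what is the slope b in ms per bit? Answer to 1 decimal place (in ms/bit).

b = (806 − 315) / log₂(8) = 491 / 3 = 163.667 ms/bit.

163.7 ms/bit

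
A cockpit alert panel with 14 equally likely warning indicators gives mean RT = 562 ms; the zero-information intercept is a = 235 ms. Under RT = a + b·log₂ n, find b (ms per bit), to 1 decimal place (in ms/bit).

14 alternatives carry log₂ 14 = 3.8074 bits; the choice cost is 562 − 235 = 327 ms, so b = 327/3.8074 = 85.886 ms/bit.

85.9 ms/bit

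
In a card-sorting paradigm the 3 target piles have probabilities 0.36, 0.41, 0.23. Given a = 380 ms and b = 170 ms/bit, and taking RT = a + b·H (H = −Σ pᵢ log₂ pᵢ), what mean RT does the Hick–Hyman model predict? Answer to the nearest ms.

Entropy contributions −pᵢ log₂ pᵢ: 0.5306, 0.5274, 0.4877; sum H = 1.5457 bits.
RT = a + bH = 380 + 170·1.5457 = 642.76 ms.

643 ms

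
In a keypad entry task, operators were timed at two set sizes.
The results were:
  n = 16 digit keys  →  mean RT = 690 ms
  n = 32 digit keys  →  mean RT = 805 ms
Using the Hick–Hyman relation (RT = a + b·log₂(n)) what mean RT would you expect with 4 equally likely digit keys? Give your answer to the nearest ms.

460 ms

RT is linear in log₂ n, so two points fix the line:
  b = (805 − 690) / (log₂ 32 − log₂ 16) = 115 / (5 − 4) = 115 ms/bit
  a = 690 − 115 × 4 = 230 ms
Then RT(4) = 230 + 115 × log₂ 4 = 230 + 115 × 2 ≈ 460.000 ms.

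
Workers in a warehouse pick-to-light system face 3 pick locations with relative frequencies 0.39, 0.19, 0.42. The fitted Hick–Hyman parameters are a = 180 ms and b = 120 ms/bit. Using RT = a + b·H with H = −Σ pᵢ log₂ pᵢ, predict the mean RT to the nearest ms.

Entropy contributions −pᵢ log₂ pᵢ: 0.5298, 0.4552, 0.5256; sum H = 1.5107 bits.
RT = a + bH = 180 + 120·1.5107 = 361.28 ms.

361 ms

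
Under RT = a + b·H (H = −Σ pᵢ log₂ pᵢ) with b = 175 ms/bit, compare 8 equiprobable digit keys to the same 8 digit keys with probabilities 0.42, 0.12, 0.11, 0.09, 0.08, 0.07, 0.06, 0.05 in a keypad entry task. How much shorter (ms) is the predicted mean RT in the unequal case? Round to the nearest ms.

74 ms

Equiprobable entropy H₀ = log₂ 8 = 3.0000 bits.
Skewed entropy H = −Σ pᵢ log₂ pᵢ = 2.5753 bits.
ΔRT = b·(H₀ − H) = 175 × 0.4247 = 74.31 ms.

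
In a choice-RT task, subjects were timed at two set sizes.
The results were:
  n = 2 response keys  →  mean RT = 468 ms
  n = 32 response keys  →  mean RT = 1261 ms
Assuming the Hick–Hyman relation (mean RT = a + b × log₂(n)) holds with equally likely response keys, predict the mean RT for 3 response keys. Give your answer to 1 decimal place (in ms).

584.0 ms

RT is linear in log₂ n, so two points fix the line:
  b = (1261 − 468) / (log₂ 32 − log₂ 2) = 793 / (5 − 1) = 198.250 ms/bit
  a = 468 − 198.250 × 1 = 269.750 ms
Then RT(3) = 269.750 + 198.250 × log₂ 3 = 269.750 + 198.250 × 1.5850 ≈ 583.969 ms.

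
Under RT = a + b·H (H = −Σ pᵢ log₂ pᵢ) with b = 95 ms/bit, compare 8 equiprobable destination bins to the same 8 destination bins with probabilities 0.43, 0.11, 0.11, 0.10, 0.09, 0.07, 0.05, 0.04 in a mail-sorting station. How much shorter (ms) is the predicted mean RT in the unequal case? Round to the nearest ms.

44 ms

The RT saving is b·ΔH. Equiprobable H₀ = log₂(8) = 3.0000 bits; with the given probabilities H = 2.5394 bits.
b·(H₀ − H) = 95 × (3.0000 − 2.5394) = 43.76 ms.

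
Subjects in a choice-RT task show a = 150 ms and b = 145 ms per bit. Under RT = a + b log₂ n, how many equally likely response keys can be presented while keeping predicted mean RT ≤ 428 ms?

3

Set 150 + 145·log₂ n ≤ 428 → log₂ n ≤ (428 − 150)/145 = 1.9172.
So n ≤ 2^1.9172 = 3.777; the largest integer n is 3.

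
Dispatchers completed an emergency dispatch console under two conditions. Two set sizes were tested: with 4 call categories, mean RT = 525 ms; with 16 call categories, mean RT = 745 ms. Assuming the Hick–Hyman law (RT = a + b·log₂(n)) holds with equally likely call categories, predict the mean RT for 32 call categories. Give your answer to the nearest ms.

Fit slope and intercept:
  b = (745 − 525) / (log₂ 16 − log₂ 4) = 220 / (4 − 2) = 110 ms/bit
  a = 525 − 110 × 2 = 305 ms
Then RT(32) = 305 + 110 × log₂ 32 = 305 + 110 × 5 ≈ 855.000 ms.

855 ms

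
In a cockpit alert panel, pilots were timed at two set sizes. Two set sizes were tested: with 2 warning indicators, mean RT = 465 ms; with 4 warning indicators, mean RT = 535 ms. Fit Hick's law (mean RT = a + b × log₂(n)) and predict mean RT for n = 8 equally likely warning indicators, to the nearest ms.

605 ms

Fit slope and intercept:
  b = (535 − 465) / (log₂ 4 − log₂ 2) = 70 / (2 − 1) = 70 ms/bit
  a = 465 − 70 × 1 = 395 ms
Then RT(8) = 395 + 70 × log₂ 8 = 395 + 70 × 3 ≈ 605.000 ms.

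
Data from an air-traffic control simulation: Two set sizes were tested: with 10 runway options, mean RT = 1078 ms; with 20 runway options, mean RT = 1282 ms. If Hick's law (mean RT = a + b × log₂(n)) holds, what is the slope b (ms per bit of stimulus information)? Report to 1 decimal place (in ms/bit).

The slope on a log₂ axis is (1282 − 1078) / (4.3219 − 3.3219) = 204.000 ms/bit.

204.0 ms/bit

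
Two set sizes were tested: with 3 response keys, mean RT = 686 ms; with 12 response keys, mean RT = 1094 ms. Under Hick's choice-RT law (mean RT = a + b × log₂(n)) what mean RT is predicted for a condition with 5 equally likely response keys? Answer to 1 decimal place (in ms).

Solve the two-equation system in a and b:
  b = (1094 − 686) / (log₂ 12 − log₂ 3) = 408 / (3.5850 − 1.5850) = 204.000 ms/bit
  a = 686 − 204.000 × 1.5850 = 362.668 ms
Then RT(5) = 362.668 + 204.000 × log₂ 5 = 362.668 + 204.000 × 2.3219 ≈ 836.341 ms.

836.3 ms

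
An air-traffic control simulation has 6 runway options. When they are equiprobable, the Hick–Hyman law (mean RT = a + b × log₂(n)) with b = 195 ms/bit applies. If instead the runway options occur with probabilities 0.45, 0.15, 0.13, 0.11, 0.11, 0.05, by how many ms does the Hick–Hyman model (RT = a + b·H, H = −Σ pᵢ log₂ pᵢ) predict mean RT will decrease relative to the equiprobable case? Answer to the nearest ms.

Equiprobable entropy H₀ = log₂ 6 = 2.5850 bits.
Skewed entropy H = −Σ pᵢ log₂ pᵢ = 2.2283 bits.
ΔRT = b·(H₀ − H) = 195 × 0.3567 = 69.56 ms.

70 ms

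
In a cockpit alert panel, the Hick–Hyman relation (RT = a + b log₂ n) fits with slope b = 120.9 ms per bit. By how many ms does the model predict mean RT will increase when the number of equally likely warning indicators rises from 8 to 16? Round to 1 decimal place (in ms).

ΔRT = (a + b log₂ n₂) − (a + b log₂ n₁) = b·(log₂ n₂ − log₂ n₁).
log₂(16) − log₂(8) = log₂(16/8) = log₂(2) = 1.
ΔRT = 120.9 × 1.0000 = 120.900 ms.

120.9 ms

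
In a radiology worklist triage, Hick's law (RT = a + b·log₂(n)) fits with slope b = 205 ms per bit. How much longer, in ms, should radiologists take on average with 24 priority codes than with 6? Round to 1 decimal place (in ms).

410.0 ms

ΔRT = (a + b log₂ n₂) − (a + b log₂ n₁) = b·(log₂ n₂ − log₂ n₁).
log₂(24) − log₂(6) = log₂(24/6) = log₂(4) = 2.
ΔRT = 205 × 2.0000 = 410.000 ms.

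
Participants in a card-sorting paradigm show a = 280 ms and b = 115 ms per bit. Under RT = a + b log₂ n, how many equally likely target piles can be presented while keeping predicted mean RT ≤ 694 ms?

12

Information budget: (694 − 280)/115 = 3.6000 bits, so n ≤ 2^3.6000 = 12.126 → at most 12.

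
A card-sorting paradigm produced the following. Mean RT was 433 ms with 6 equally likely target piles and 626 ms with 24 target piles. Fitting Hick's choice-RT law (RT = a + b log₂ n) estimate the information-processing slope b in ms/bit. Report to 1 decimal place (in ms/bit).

96.5 ms/bit

b = (RT₂ − RT₁)/(log₂ n₂ − log₂ n₁) = (626 − 433)/(4.5850 − 2.5850) = 96.500 ms/bit.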